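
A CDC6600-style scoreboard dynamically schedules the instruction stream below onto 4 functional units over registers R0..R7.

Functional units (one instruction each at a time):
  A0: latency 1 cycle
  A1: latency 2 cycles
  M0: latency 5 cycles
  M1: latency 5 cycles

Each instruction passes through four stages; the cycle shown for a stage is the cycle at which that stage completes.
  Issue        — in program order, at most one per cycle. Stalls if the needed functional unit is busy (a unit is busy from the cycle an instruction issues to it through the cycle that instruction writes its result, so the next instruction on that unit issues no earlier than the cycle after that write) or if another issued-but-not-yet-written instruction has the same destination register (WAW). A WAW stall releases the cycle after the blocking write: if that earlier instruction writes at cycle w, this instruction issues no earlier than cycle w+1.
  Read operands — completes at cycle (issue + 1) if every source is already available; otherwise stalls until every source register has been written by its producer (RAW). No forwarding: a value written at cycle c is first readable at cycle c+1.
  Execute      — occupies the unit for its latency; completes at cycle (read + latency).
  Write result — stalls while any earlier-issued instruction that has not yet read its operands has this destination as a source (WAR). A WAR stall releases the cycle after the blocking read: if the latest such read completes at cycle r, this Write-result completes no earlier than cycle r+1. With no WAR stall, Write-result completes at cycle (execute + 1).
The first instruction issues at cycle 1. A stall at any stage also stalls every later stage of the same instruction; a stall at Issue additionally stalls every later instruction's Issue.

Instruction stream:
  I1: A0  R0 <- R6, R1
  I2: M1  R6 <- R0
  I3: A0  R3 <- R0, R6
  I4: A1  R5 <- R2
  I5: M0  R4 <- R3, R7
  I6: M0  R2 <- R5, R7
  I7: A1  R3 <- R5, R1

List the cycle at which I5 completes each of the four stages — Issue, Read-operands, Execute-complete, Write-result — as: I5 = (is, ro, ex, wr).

I5 = (7, 15, 20, 21)

  I1 | 1 | 2 | 3 | 4
  I2 | 2 | 5 | 10 | 11   RAW R0: wait I1 write@4
  I3 | 5 | 12 | 13 | 14   struct: A0 busy until I1 writes@4 · RAW R6: wait I2 write@11
  I4 | 6 | 7 | 9 | 10
  I5 | 7 | 15 | 20 | 21   RAW R3: wait I3 write@14
  I6 | 22 | 23 | 28 | 29   struct: M0 busy until I5 writes@21
  I7 | 23 | 24 | 26 | 27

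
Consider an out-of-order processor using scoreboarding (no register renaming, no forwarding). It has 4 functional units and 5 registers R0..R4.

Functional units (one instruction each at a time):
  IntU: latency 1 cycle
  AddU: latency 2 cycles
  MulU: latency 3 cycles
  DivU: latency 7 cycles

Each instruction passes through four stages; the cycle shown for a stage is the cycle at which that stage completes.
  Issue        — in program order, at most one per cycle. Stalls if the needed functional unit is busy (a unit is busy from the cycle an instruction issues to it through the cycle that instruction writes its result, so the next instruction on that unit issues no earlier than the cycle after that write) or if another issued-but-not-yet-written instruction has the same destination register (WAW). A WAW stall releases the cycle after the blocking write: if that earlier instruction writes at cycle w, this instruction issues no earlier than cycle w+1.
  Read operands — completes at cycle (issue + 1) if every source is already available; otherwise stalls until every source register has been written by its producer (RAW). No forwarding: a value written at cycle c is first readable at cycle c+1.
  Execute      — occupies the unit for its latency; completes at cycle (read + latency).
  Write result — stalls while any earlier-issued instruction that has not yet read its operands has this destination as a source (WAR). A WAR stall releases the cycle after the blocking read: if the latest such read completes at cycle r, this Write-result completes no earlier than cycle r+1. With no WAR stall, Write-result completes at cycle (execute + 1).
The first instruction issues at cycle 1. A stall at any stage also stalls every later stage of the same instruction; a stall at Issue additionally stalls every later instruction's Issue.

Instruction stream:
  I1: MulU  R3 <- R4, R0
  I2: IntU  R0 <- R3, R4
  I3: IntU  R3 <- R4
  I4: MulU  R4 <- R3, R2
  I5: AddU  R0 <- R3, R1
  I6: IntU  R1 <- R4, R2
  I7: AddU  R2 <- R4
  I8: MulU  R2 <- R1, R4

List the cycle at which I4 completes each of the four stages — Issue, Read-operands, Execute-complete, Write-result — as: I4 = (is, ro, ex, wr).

I4 = (11, 14, 17, 18)

  I1 | 1 | 2 | 5 | 6
  I2 | 2 | 7 | 8 | 9   RAW R3: wait I1 write@6
  I3 | 10 | 11 | 12 | 13   struct: IntU busy until I2 writes@9
  I4 | 11 | 14 | 17 | 18   RAW R3: wait I3 write@13
  I5 | 12 | 14 | 16 | 17   RAW R3: wait I3 write@13
  I6 | 14 | 19 | 20 | 21   struct: IntU busy until I3 writes@13 · RAW R4: wait I4 write@18
  I7 | 18 | 19 | 21 | 22   struct: AddU busy until I5 writes@17
  I8 | 23 | 24 | 27 | 28   WAW R2: wait I7 write@22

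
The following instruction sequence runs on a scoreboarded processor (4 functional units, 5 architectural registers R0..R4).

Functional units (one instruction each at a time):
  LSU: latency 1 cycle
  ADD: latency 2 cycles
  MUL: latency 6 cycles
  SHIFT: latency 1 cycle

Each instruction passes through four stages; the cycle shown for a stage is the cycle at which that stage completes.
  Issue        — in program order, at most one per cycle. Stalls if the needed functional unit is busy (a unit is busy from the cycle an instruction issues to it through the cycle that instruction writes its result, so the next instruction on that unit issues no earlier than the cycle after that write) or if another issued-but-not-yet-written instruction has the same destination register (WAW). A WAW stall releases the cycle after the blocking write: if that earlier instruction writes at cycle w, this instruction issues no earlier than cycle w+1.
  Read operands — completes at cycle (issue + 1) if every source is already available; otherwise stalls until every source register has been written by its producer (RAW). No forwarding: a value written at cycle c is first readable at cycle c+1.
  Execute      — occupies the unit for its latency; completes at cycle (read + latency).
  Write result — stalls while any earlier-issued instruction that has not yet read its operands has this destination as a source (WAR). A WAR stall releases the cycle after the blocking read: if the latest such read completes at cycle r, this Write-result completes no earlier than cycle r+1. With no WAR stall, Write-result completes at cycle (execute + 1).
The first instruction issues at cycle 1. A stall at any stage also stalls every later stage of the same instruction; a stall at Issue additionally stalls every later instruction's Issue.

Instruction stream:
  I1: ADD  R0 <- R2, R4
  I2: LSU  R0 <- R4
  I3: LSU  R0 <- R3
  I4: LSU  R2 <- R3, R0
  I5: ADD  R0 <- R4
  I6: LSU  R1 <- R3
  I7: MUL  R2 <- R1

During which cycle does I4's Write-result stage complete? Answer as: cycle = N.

cycle 1: I1 dispatched to ADD
cycle 2: I1 operands ready
cycle 4: I1 complete
cycle 5: R0←I1
cycle 6: I2 dispatched to LSU
cycle 7: I2 operands ready
cycle 8: I2 complete
cycle 9: R0←I2
cycle 10: I3 dispatched to LSU
cycle 11: I3 operands ready
cycle 12: I3 complete
cycle 13: R0←I3
cycle 14: I4 dispatched to LSU
cycle 15: I4 operands ready, I5 dispatched to ADD
cycle 16: I4 complete, I5 operands ready
cycle 17: R2←I4
cycle 18: I5 complete, I6 dispatched to LSU
cycle 19: R0←I5, I6 operands ready, I7 dispatched to MUL
cycle 20: I6 complete
cycle 21: R1←I6
cycle 22: I7 operands ready
cycle 28: I7 complete
cycle 29: R2←I7

cycle = 17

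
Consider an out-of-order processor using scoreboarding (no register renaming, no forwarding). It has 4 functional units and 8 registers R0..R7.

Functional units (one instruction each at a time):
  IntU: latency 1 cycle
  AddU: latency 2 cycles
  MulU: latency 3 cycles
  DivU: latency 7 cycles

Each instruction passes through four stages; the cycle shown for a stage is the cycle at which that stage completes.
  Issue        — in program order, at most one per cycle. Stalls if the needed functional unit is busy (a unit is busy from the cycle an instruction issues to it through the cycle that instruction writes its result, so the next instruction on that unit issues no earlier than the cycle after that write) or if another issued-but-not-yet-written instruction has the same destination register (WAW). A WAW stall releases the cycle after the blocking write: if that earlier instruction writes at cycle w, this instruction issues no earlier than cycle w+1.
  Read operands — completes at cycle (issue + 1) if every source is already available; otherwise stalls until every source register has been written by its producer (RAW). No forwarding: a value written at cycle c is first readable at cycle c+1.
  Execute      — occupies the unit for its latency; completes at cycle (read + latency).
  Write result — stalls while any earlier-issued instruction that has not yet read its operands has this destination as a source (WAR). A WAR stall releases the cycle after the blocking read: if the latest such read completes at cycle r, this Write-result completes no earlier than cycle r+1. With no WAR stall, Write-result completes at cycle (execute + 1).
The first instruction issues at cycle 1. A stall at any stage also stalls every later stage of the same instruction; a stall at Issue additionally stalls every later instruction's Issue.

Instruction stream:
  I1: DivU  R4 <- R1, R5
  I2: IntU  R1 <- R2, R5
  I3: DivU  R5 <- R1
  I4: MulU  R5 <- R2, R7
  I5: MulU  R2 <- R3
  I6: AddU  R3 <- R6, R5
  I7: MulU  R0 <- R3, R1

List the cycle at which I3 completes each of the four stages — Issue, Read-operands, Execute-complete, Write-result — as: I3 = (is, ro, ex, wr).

I3 = (11, 12, 19, 20)

[1] I1 issues→DivU
[2] I1 reads; I2 issues→IntU
[3] I2 reads
[4] I2 exec-done
[5] I2 writes R1
[9] I1 exec-done
[10] I1 writes R4
[11] I3 issues→DivU
[12] I3 reads
[19] I3 exec-done
[20] I3 writes R5
[21] I4 issues→MulU
[22] I4 reads
[25] I4 exec-done
[26] I4 writes R5
[27] I5 issues→MulU
[28] I5 reads; I6 issues→AddU
[29] I6 reads
[31] I5 exec-done; I6 exec-done
[32] I5 writes R2; I6 writes R3
[33] I7 issues→MulU
[34] I7 reads
[37] I7 exec-done
[38] I7 writes R0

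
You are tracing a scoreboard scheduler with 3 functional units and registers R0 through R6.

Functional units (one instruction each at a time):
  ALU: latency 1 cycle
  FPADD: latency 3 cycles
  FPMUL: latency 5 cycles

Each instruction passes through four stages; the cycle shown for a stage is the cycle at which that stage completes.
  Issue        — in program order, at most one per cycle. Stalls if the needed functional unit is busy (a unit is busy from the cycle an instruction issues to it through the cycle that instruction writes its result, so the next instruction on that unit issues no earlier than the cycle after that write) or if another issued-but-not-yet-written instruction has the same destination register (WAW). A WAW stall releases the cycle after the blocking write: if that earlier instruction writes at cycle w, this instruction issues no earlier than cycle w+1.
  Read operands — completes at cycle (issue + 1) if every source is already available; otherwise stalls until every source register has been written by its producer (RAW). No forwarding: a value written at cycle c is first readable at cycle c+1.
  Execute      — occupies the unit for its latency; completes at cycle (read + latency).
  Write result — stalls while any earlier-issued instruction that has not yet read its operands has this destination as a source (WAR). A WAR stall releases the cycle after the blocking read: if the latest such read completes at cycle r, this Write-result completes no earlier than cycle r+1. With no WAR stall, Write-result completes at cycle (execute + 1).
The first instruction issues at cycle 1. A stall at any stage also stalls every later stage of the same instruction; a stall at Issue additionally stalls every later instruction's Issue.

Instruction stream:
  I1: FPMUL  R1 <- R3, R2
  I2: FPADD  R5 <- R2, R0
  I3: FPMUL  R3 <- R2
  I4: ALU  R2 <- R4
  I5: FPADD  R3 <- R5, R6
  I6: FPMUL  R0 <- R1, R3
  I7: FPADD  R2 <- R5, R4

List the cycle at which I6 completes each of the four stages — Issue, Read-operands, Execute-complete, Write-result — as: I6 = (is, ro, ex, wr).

I6 = (18, 23, 28, 29)

I1: IS=1 RO=2 EX=7 WR=8
I2: IS=2 RO=3 EX=6 WR=7
I3: IS=9 RO=10 EX=15 WR=16  [struct: FPMUL busy until I1 writes@8]
I4: IS=10 RO=11 EX=12 WR=13
I5: IS=17 RO=18 EX=21 WR=22  [WAW R3: wait I3 write@16]
I6: IS=18 RO=23 EX=28 WR=29  [RAW R3: wait I5 write@22]
I7: IS=23 RO=24 EX=27 WR=28  [struct: FPADD busy until I5 writes@22]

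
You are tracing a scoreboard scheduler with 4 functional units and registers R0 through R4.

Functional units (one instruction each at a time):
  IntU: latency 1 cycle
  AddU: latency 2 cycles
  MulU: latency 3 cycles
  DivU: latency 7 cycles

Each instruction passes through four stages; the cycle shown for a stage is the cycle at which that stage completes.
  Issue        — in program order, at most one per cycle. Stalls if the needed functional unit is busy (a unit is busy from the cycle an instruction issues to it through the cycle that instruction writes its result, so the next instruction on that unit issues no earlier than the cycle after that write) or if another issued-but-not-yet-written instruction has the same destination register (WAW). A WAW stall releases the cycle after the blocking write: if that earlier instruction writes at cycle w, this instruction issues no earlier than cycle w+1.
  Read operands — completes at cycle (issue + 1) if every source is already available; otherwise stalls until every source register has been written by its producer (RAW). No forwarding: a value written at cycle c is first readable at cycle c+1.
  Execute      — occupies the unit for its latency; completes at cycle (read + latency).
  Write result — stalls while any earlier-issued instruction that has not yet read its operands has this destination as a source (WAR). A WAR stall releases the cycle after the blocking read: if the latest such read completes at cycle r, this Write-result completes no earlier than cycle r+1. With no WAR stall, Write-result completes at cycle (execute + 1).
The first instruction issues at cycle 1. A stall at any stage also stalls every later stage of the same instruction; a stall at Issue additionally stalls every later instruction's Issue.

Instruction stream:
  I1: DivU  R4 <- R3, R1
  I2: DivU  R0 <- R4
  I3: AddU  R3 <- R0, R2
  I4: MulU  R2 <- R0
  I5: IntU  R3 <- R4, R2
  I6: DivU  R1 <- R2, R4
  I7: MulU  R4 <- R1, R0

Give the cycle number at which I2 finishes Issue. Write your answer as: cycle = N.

cycle = 11

t=1  I1→DivU
t=2  I1 RO
t=9  I1 EX
t=10  I1 WR R4
t=11  I2→DivU
t=12  I2 RO | I3→AddU
t=13  I4→MulU
t=19  I2 EX
t=20  I2 WR R0
t=21  I3 RO | I4 RO
t=23  I3 EX
t=24  I3 WR R3 | I4 EX
t=25  I4 WR R2 | I5→IntU
t=26  I5 RO | I6→DivU
t=27  I5 EX | I6 RO | I7→MulU
t=28  I5 WR R3
t=34  I6 EX
t=35  I6 WR R1
t=36  I7 RO
t=39  I7 EX
t=40  I7 WR R4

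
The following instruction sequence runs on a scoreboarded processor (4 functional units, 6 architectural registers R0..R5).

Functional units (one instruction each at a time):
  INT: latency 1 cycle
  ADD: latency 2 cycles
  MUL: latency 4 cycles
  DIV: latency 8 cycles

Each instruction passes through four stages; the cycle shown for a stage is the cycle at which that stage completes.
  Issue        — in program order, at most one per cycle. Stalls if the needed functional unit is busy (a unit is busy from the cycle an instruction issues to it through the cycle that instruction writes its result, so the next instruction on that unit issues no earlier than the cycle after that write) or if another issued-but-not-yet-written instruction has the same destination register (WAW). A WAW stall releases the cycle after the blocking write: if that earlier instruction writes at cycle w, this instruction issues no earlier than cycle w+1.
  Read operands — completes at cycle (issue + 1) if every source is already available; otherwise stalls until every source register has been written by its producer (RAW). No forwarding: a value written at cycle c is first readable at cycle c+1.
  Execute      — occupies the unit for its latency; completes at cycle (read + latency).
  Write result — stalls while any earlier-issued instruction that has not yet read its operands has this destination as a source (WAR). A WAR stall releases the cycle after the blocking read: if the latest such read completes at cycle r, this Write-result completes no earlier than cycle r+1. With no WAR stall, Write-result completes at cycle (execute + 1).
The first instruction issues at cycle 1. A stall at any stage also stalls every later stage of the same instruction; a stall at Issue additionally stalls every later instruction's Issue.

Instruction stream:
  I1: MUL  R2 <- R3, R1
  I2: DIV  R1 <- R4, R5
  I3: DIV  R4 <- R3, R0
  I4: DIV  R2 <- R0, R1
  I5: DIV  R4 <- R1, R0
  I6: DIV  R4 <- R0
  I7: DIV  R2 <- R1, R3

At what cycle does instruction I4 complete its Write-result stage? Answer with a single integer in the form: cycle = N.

1) issue 1, read 2, done 6, write 7
2) issue 2, read 3, done 11, write 12
3) issue 13, read 14, done 22, write 23  <struct: DIV busy until I2 writes@12>
4) issue 24, read 25, done 33, write 34  <struct: DIV busy until I3 writes@23>
5) issue 35, read 36, done 44, write 45  <struct: DIV busy until I4 writes@34>
6) issue 46, read 47, done 55, write 56  <struct: DIV busy until I5 writes@45>
7) issue 57, read 58, done 66, write 67  <struct: DIV busy until I6 writes@56>

cycle = 34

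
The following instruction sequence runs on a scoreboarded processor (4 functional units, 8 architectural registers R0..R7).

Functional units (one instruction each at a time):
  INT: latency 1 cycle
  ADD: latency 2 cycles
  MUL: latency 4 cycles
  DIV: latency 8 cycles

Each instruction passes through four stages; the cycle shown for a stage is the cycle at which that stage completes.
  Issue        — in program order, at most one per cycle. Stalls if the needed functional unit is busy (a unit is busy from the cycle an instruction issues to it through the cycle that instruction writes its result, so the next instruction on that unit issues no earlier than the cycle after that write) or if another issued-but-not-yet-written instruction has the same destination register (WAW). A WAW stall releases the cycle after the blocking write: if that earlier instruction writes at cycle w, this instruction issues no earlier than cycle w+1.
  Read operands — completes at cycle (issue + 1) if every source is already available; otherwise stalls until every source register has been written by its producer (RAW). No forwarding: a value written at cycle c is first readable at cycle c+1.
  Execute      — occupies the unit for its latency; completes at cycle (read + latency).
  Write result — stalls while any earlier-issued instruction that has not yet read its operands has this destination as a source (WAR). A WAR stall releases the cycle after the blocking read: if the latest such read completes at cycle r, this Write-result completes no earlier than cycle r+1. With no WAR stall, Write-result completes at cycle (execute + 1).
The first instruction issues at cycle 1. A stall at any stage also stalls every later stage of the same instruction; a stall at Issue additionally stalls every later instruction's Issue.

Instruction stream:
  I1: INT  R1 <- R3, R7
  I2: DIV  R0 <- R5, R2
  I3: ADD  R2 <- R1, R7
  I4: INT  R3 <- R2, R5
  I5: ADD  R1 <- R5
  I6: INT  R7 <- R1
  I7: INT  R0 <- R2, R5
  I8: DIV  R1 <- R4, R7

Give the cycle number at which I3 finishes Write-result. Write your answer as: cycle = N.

I1 -> (1, 2, 3, 4)
I2 -> (2, 3, 11, 12)
I3 -> (3, 5, 7, 8)  // RAW R1: wait I1 write@4
I4 -> (5, 9, 10, 11)  // struct: INT busy until I1 writes@4, RAW R2: wait I3 write@8
I5 -> (9, 10, 12, 13)  // struct: ADD busy until I3 writes@8
I6 -> (12, 14, 15, 16)  // struct: INT busy until I4 writes@11, RAW R1: wait I5 write@13
I7 -> (17, 18, 19, 20)  // struct: INT busy until I6 writes@16
I8 -> (18, 19, 27, 28)

cycle = 8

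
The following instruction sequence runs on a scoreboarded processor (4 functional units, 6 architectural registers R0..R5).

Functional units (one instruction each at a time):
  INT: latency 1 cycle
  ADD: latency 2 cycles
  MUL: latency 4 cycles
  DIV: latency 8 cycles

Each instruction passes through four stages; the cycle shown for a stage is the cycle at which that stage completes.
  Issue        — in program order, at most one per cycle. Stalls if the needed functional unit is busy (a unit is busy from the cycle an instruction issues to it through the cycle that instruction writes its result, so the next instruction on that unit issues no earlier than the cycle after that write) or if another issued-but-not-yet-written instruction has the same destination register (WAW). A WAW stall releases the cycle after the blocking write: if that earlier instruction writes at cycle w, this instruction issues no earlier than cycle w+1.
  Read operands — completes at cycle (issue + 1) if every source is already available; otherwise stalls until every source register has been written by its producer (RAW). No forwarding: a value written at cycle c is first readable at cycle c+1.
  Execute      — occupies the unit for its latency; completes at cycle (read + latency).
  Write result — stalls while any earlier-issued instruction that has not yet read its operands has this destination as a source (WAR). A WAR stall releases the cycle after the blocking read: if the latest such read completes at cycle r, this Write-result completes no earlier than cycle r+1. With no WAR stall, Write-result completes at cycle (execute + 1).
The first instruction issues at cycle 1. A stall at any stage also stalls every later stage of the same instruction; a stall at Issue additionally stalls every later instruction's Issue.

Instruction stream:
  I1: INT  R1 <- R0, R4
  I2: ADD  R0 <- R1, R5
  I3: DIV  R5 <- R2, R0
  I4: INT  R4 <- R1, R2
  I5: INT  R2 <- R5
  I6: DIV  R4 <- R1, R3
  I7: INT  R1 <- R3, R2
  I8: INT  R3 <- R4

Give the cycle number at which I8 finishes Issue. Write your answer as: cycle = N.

[I1] 1/2/3/4
[I2] 2/5/7/8  (RAW R1: wait I1 write@4)
[I3] 3/9/17/18  (RAW R0: wait I2 write@8)
[I4] 5/6/7/8  (struct: INT busy until I1 writes@4)
[I5] 9/19/20/21  (struct: INT busy until I4 writes@8; RAW R5: wait I3 write@18)
[I6] 19/20/28/29  (struct: DIV busy until I3 writes@18)
[I7] 22/23/24/25  (struct: INT busy until I5 writes@21)
[I8] 26/30/31/32  (struct: INT busy until I7 writes@25; RAW R4: wait I6 write@29)

cycle = 26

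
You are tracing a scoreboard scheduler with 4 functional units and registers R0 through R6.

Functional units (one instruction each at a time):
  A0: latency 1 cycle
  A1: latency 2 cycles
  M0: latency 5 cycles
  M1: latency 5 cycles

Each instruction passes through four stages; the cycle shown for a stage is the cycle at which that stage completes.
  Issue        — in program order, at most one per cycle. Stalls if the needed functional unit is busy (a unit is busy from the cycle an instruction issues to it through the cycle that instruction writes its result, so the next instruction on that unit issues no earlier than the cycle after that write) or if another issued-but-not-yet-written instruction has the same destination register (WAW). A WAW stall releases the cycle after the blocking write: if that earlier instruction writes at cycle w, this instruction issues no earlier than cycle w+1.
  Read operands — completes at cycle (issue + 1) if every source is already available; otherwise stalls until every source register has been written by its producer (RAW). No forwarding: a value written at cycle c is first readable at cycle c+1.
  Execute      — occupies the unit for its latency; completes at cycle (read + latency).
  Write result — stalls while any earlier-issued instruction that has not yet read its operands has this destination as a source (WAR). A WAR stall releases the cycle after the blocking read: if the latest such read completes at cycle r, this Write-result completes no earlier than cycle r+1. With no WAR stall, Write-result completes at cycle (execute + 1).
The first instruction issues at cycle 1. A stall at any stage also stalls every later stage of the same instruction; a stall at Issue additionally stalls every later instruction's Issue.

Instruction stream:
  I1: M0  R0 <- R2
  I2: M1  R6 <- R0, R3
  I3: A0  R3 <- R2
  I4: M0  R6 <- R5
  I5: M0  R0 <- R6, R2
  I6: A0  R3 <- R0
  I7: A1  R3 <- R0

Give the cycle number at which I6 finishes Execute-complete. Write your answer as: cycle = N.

cycle = 33

I1: IS=1 RO=2 EX=7 WR=8
I2: IS=2 RO=9 EX=14 WR=15  [RAW R0: wait I1 write@8]
I3: IS=3 RO=4 EX=5 WR=10  [WAR R3: wait I2 read@9]
I4: IS=16 RO=17 EX=22 WR=23  [WAW R6: wait I2 write@15]
I5: IS=24 RO=25 EX=30 WR=31  [struct: M0 busy until I4 writes@23]
I6: IS=25 RO=32 EX=33 WR=34  [RAW R0: wait I5 write@31]
I7: IS=35 RO=36 EX=38 WR=39  [WAW R3: wait I6 write@34]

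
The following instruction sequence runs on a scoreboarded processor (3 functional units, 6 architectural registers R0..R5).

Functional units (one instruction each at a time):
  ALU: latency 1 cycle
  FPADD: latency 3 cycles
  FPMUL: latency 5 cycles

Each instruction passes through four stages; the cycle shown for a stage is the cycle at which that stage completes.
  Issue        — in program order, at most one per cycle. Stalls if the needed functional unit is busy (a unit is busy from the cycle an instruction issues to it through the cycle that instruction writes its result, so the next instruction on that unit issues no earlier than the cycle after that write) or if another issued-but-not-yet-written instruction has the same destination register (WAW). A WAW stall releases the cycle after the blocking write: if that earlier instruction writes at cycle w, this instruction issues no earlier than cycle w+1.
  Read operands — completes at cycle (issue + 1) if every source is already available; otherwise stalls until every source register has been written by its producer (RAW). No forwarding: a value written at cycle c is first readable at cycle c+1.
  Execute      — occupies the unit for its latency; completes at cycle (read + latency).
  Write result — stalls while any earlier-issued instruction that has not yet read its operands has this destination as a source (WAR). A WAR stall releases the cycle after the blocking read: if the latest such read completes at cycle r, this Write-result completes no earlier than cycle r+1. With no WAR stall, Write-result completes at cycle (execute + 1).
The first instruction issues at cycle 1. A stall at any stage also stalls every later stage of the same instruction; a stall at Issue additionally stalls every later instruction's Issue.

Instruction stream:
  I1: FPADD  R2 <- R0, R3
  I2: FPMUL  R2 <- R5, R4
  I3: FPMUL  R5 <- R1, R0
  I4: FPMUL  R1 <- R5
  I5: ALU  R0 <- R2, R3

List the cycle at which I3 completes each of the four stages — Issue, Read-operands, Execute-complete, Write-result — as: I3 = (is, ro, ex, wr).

c1: I1 issues→FPADD
c2: I1 reads
c5: I1 exec-done
c6: I1 writes R2
c7: I2 issues→FPMUL
c8: I2 reads
c13: I2 exec-done
c14: I2 writes R2
c15: I3 issues→FPMUL
c16: I3 reads
c21: I3 exec-done
c22: I3 writes R5
c23: I4 issues→FPMUL
c24: I4 reads; I5 issues→ALU
c25: I5 reads
c26: I5 exec-done
c27: I5 writes R0
c29: I4 exec-done
c30: I4 writes R1

I3 = (15, 16, 21, 22)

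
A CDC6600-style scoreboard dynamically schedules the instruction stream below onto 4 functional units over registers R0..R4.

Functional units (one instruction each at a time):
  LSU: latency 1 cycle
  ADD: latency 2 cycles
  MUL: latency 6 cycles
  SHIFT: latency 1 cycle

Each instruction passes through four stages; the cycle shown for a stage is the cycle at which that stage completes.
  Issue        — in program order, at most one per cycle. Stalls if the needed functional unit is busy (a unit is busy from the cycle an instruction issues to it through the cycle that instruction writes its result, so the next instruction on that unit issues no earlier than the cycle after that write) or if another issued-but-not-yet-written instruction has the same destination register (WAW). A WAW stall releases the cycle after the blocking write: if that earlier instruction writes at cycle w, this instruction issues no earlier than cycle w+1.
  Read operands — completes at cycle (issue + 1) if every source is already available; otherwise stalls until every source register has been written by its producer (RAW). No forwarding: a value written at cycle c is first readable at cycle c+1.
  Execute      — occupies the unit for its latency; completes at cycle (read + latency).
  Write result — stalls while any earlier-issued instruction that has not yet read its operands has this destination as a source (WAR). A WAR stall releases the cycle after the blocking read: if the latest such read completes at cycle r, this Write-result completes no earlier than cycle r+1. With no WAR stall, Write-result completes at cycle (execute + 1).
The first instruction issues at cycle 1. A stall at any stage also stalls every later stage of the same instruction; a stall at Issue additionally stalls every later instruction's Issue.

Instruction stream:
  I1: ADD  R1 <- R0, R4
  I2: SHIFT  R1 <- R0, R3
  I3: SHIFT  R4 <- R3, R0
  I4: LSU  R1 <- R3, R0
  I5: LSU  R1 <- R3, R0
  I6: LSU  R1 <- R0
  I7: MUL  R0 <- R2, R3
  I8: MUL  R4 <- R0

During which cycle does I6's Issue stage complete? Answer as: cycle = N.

cycle 1: I1 issues→ADD
cycle 2: I1 reads
cycle 4: I1 exec-done
cycle 5: I1 writes R1
cycle 6: I2 issues→SHIFT
cycle 7: I2 reads
cycle 8: I2 exec-done
cycle 9: I2 writes R1
cycle 10: I3 issues→SHIFT
cycle 11: I3 reads | I4 issues→LSU
cycle 12: I3 exec-done | I4 reads
cycle 13: I3 writes R4 | I4 exec-done
cycle 14: I4 writes R1
cycle 15: I5 issues→LSU
cycle 16: I5 reads
cycle 17: I5 exec-done
cycle 18: I5 writes R1
cycle 19: I6 issues→LSU
cycle 20: I6 reads | I7 issues→MUL
cycle 21: I6 exec-done | I7 reads
cycle 22: I6 writes R1
cycle 27: I7 exec-done
cycle 28: I7 writes R0
cycle 29: I8 issues→MUL
cycle 30: I8 reads
cycle 36: I8 exec-done
cycle 37: I8 writes R4

cycle = 19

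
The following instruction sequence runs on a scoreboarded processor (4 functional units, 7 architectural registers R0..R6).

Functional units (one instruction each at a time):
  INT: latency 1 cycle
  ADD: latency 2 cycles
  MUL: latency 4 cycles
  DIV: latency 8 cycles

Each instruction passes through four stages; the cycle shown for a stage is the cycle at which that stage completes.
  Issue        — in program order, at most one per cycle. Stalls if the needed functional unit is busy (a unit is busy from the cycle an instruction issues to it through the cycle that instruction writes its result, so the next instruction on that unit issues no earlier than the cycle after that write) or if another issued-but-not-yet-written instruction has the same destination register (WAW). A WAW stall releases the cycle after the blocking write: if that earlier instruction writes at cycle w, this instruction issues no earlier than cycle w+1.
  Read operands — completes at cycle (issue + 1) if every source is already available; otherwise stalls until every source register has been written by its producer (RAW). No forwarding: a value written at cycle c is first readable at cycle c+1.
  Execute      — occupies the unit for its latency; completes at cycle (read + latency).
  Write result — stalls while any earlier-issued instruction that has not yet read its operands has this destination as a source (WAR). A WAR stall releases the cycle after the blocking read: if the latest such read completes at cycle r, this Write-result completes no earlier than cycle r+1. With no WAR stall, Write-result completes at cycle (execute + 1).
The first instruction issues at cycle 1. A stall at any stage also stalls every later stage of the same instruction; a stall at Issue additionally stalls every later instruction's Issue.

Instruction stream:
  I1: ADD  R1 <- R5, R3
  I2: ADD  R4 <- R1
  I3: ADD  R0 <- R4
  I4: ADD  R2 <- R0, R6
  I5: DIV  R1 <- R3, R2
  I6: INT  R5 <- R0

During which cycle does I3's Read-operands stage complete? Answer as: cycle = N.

cycle = 12

  I1 | 1 | 2 | 4 | 5
  I2 | 6 | 7 | 9 | 10   struct: ADD busy until I1 writes@5
  I3 | 11 | 12 | 14 | 15   struct: ADD busy until I2 writes@10
  I4 | 16 | 17 | 19 | 20   struct: ADD busy until I3 writes@15
  I5 | 17 | 21 | 29 | 30   RAW R2: wait I4 write@20
  I6 | 18 | 19 | 20 | 21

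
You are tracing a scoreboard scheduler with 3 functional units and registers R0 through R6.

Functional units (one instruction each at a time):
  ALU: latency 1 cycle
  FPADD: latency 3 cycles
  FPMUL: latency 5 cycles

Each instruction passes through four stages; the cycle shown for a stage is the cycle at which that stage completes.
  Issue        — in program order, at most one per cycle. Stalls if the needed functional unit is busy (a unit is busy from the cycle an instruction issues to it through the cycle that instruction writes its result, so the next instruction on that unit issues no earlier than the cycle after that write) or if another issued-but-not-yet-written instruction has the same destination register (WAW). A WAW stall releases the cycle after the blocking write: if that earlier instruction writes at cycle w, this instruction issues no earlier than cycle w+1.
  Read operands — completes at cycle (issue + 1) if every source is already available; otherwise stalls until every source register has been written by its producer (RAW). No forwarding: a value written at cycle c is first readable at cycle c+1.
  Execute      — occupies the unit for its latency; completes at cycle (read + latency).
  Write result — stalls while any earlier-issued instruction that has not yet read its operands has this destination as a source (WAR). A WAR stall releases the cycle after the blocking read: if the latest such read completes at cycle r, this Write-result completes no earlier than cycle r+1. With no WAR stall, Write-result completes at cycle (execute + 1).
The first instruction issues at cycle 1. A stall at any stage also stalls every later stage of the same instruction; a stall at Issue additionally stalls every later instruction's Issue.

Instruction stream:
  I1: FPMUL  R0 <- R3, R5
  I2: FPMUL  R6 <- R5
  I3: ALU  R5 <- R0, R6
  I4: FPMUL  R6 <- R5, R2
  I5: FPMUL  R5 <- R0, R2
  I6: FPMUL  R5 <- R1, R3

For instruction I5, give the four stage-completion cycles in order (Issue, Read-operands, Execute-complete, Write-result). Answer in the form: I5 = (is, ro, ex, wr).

1) issue 1, read 2, done 7, write 8
2) issue 9, read 10, done 15, write 16  <struct: FPMUL busy until I1 writes@8>
3) issue 10, read 17, done 18, write 19  <RAW R6: wait I2 write@16>
4) issue 17, read 20, done 25, write 26  <struct: FPMUL busy until I2 writes@16 / RAW R5: wait I3 write@19>
5) issue 27, read 28, done 33, write 34  <struct: FPMUL busy until I4 writes@26>
6) issue 35, read 36, done 41, write 42  <struct: FPMUL busy until I5 writes@34>

I5 = (27, 28, 33, 34)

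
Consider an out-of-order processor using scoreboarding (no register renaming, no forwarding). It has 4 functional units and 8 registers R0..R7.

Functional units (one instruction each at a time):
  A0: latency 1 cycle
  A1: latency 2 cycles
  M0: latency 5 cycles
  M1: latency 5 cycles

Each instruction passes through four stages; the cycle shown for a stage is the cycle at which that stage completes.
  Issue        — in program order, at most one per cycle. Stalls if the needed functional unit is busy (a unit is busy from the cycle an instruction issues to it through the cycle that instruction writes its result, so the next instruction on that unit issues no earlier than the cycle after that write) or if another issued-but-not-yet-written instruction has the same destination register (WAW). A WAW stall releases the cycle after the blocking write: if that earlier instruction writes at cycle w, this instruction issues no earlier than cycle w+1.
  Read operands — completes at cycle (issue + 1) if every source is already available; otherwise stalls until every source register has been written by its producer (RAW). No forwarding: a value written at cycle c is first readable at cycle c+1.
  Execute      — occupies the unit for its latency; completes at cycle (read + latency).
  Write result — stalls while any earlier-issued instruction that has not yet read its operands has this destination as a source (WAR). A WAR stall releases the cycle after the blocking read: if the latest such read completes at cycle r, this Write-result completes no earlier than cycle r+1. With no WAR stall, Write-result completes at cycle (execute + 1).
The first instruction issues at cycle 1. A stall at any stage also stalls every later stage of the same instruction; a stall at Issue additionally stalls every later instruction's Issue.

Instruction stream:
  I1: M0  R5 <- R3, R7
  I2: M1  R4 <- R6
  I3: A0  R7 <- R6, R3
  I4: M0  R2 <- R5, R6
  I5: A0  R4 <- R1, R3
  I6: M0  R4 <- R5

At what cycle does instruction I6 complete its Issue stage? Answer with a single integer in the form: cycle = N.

cycle = 17

c1: I1→M0
c2: I1 RO · I2→M1
c3: I2 RO · I3→A0
c4: I3 RO
c5: I3 EX
c6: I3 WR R7
c7: I1 EX
c8: I1 WR R5 · I2 EX
c9: I2 WR R4 · I4→M0
c10: I4 RO · I5→A0
c11: I5 RO
c12: I5 EX
c13: I5 WR R4
c15: I4 EX
c16: I4 WR R2
c17: I6→M0
c18: I6 RO
c23: I6 EX
c24: I6 WR R4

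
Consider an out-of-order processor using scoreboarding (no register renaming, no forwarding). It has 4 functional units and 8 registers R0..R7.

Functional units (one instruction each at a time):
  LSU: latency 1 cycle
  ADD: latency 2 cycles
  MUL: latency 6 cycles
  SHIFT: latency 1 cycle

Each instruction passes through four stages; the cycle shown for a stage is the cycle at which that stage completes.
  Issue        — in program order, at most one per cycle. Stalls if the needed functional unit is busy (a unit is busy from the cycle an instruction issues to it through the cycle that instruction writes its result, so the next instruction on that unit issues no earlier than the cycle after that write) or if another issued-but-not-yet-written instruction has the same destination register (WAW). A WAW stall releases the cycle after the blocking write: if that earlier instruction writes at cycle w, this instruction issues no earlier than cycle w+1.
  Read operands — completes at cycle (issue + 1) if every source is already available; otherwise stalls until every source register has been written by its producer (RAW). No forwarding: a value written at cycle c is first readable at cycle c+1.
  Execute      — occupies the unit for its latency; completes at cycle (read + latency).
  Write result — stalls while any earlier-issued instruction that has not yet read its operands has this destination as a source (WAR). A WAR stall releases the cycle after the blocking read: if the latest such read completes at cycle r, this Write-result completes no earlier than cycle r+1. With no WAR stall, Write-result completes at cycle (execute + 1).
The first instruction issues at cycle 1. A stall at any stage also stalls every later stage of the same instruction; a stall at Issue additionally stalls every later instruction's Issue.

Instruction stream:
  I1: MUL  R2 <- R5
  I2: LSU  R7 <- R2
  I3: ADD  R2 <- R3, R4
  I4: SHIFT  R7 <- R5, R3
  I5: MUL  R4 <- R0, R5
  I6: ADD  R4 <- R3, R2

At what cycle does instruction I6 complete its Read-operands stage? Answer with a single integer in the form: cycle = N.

t=1  I1→MUL
t=2  I1 RO · I2→LSU
t=8  I1 EX
t=9  I1 WR R2
t=10  I2 RO · I3→ADD
t=11  I2 EX · I3 RO
t=12  I2 WR R7
t=13  I3 EX · I4→SHIFT
t=14  I3 WR R2 · I4 RO · I5→MUL
t=15  I4 EX · I5 RO
t=16  I4 WR R7
t=21  I5 EX
t=22  I5 WR R4
t=23  I6→ADD
t=24  I6 RO
t=26  I6 EX
t=27  I6 WR R4

cycle = 24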